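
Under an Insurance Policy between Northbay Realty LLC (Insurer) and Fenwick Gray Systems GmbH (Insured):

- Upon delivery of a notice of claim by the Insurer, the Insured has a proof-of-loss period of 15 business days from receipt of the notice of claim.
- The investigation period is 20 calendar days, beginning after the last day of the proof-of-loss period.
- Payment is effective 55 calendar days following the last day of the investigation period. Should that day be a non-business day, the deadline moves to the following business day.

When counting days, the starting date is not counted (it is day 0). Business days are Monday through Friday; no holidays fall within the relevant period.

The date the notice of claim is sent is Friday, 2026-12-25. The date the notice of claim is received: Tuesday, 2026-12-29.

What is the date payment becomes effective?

2027-04-05

The last day of the proof-of-loss period: 15 business days after Tuesday, 2026-12-29, skipping weekends — Dec 30, Dec 31, Jan 1, Jan 4, …, Jan 15, Jan 18, Jan 19 — lands on Tuesday, 2027-01-19.
The last day of the investigation period: 2027-01-19 + 20 days = 2027-02-08.
The date payment becomes effective: 2027-02-08 + 55 days = 2027-04-04. That falls on a Sunday, so it rolls to the next business day, Monday, 2027-04-05.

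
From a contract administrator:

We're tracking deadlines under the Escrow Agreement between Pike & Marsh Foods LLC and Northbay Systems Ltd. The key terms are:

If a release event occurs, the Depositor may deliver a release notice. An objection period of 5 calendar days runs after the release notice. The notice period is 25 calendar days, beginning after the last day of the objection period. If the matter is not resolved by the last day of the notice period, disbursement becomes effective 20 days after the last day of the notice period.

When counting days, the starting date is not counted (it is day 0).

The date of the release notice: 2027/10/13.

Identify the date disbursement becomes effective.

The last day of the objection period: 2027/10/13 + 5 days = 2027/10/18.
Adding 25 calendar days to 2027/10/18 gives 2027/11/12, which is the last day of the notice period.
The date disbursement becomes effective: 2027/11/12 + 20 days = 2027/12/02.

2027/12/02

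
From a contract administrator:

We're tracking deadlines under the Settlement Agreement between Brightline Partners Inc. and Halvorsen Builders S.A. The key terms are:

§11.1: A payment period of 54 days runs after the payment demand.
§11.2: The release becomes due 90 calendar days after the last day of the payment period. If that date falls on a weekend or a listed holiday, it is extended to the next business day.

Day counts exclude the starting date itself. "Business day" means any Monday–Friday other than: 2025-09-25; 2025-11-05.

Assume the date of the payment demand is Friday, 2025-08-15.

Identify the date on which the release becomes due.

The last day of the payment period: 54 calendar days after 2025-08-15 is 2025-10-08.
Adding 90 calendar days to 2025-10-08 gives 2026-01-06, which is the date on which the release becomes due. 2026-01-06 is a Tuesday and is not a listed holiday, so no roll-forward applies.

2026-01-06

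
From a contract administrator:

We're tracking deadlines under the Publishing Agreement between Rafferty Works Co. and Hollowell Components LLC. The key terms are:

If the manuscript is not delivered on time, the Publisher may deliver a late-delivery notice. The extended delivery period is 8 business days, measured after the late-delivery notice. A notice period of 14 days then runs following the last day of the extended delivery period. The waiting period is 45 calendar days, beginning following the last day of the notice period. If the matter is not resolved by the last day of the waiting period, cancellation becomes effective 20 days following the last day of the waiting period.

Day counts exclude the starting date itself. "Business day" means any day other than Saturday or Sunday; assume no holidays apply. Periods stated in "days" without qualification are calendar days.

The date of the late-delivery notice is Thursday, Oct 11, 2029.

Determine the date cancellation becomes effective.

Jan 10, 2030

The last day of the extended delivery period: 8 business days after Thursday, Oct 11, 2029, skipping weekends — Oct 12, Oct 15, Oct 16, Oct 17, Oct 18, Oct 19, Oct 22, Oct 23 — lands on Tuesday, Oct 23, 2029.
Adding 14 calendar days to Oct 23, 2029 gives Nov 6, 2029, which is the last day of the notice period.
The last day of the waiting period: Nov 6, 2029 + 45 days = Dec 21, 2029.
Adding 20 calendar days to Dec 21, 2029 gives Jan 10, 2030, which is the date cancellation becomes effective.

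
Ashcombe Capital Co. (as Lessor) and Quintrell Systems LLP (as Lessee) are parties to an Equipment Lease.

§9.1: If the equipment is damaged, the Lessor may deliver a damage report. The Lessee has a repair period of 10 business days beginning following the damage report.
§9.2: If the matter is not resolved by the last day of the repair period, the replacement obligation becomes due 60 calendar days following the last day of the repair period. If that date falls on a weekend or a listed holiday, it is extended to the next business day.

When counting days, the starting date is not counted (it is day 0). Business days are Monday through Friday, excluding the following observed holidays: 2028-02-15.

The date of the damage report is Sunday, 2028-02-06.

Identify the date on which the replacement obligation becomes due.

2028-04-21

From Sunday, 2028-02-06, 10 business days (Feb 7, Feb 8, Feb 9, Feb 10, Feb 11, Feb 14, Feb 16, Feb 17, Feb 18, Feb 21, skipping weekends and the listed holiday on Feb 15) brings us to Monday, 2028-02-21, which is the last day of the repair period.
The date on which the replacement obligation becomes due: 2028-02-21 + 60 days = 2028-04-21. 2028-04-21 is a Friday and is not a listed holiday, so no roll-forward applies.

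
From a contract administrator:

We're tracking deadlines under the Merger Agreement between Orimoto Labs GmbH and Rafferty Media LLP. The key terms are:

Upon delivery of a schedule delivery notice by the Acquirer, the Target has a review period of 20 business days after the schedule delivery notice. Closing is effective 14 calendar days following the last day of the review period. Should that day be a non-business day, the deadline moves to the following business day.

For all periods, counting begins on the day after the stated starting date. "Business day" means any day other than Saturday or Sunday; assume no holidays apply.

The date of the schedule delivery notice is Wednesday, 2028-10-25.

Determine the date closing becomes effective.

2028-12-06

From Wednesday, 2028-10-25, 20 business days (Oct 26, Oct 27, Oct 30, Oct 31, …, Nov 20, Nov 21, Nov 22, skipping weekends) brings us to Wednesday, 2028-11-22, which is the last day of the review period.
The date closing becomes effective: 2028-11-22 + 14 days = 2028-12-06. 2028-12-06 is a Wednesday, so no roll-forward applies.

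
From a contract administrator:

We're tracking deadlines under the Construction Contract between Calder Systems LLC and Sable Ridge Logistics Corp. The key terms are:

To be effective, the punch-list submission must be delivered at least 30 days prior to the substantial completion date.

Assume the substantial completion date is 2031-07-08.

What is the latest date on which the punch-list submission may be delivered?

2031-06-08

2031-07-08 minus 30 days is 2031-06-08.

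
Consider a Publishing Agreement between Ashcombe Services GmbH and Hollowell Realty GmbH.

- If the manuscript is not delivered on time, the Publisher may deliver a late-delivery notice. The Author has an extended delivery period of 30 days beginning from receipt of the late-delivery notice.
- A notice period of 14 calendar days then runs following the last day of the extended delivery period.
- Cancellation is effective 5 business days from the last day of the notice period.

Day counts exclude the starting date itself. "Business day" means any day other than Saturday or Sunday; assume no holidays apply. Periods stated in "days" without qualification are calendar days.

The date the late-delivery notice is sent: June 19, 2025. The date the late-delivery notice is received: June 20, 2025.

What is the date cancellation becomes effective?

The last day of the extended delivery period: June 20, 2025 + 30 days = July 20, 2025.
The last day of the notice period: 14 calendar days after July 20, 2025 is August 3, 2025.
The date cancellation becomes effective: 5 business days after Sunday, August 3, 2025, skipping weekends — Aug 4, Aug 5, Aug 6, Aug 7, Aug 8 — lands on Friday, August 8, 2025.

August 8, 2025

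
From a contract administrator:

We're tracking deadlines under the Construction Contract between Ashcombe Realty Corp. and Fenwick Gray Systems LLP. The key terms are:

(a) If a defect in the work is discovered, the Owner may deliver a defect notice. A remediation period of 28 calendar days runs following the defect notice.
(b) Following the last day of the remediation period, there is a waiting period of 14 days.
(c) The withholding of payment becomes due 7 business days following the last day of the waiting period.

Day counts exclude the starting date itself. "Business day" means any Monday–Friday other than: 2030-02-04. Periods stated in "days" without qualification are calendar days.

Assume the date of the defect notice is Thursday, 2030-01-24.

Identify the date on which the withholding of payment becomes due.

The last day of the remediation period: 28 calendar days after 2030-01-24 is 2030-02-21.
Adding 14 calendar days to 2030-02-21 gives 2030-03-07, which is the last day of the waiting period.
From Thursday, 2030-03-07, 7 business days (Mar 8, Mar 11, Mar 12, Mar 13, Mar 14, Mar 15, Mar 18, skipping weekends) brings us to Monday, 2030-03-18, which is the date on which the withholding of payment becomes due.

2030-03-18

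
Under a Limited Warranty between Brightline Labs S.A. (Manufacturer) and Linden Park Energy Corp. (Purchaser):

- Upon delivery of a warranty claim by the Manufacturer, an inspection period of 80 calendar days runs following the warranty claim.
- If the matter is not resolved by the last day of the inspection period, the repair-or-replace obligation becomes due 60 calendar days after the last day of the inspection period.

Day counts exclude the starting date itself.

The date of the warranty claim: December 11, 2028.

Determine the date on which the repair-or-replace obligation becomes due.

Adding 80 calendar days to December 11, 2028 gives March 1, 2029, which is the last day of the inspection period.
Adding 60 calendar days to March 1, 2029 gives April 30, 2029, which is the date on which the repair-or-replace obligation becomes due.

April 30, 2029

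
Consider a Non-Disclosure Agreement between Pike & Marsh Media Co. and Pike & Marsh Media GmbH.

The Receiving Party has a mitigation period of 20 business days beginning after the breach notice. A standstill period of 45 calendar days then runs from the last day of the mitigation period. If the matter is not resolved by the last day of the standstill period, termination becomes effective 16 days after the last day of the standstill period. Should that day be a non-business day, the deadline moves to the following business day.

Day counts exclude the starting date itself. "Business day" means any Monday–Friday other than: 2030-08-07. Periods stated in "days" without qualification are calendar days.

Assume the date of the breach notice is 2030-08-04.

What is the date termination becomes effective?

From Sunday, 2030-08-04, 20 business days (Aug 5, Aug 6, Aug 8, Aug 9, …, Aug 29, Aug 30, Sep 2, skipping weekends and the listed holiday on Aug 7) brings us to Monday, 2030-09-02, which is the last day of the mitigation period.
Adding 45 calendar days to 2030-09-02 gives 2030-10-17, which is the last day of the standstill period.
The date termination becomes effective: 2030-10-17 + 16 days = 2030-11-02. That falls on a Saturday, so it rolls to the next business day, Monday, 2030-11-04.

2030-11-04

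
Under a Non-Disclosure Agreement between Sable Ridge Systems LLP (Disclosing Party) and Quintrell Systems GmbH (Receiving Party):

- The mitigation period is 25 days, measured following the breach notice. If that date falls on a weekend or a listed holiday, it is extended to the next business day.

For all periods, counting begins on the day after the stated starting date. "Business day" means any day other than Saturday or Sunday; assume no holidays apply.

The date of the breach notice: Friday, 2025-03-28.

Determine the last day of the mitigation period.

Adding 25 calendar days to 2025-03-28 gives 2025-04-22, which is the last day of the mitigation period. 2025-04-22 is a Tuesday, so no roll-forward applies.

2025-04-22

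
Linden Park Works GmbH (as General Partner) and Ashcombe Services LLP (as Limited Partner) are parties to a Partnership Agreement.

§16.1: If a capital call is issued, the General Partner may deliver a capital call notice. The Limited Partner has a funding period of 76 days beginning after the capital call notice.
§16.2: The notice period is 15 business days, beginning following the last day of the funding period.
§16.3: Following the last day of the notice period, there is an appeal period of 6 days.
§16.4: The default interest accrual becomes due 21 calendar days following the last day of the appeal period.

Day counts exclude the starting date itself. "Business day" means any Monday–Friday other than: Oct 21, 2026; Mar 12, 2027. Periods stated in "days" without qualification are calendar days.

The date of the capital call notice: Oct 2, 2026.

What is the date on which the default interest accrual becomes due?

The last day of the funding period: 76 calendar days after Oct 2, 2026 is Dec 17, 2026.
The last day of the notice period: 15 business days after Thursday, Dec 17, 2026, skipping weekends — Dec 18, Dec 21, Dec 22, Dec 23, …, Jan 5, Jan 6, Jan 7 — lands on Thursday, Jan 7, 2027.
Adding 6 calendar days to Jan 7, 2027 gives Jan 13, 2027, which is the last day of the appeal period.
The date on which the default interest accrual becomes due: Jan 13, 2027 + 21 days = Feb 3, 2027.

Feb 3, 2027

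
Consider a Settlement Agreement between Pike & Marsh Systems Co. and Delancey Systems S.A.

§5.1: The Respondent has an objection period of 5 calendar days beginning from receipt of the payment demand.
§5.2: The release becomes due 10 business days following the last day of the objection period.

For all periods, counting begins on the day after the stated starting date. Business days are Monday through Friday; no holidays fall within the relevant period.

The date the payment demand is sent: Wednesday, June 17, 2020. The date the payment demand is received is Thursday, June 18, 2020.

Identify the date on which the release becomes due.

July 7, 2020

Adding 5 calendar days to June 18, 2020 gives June 23, 2020, which is the last day of the objection period.
The date on which the release becomes due: counting 10 business days from Tuesday, June 23, 2020 (Jun 24, Jun 25, Jun 26, Jun 29, Jun 30, Jul 1, Jul 2, Jul 3, Jul 6, Jul 7, skipping weekends) reaches Tuesday, July 7, 2020.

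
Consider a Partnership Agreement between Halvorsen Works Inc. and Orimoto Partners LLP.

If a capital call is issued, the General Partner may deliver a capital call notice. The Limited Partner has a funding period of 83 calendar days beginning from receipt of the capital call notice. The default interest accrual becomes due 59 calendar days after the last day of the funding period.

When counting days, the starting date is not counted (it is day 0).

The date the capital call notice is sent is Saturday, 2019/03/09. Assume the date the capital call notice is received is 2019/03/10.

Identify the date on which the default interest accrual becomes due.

2019/07/30

The last day of the funding period: 2019/03/10 + 83 days = 2019/06/01.
The date on which the default interest accrual becomes due: 59 calendar days after 2019/06/01 is 2019/07/30.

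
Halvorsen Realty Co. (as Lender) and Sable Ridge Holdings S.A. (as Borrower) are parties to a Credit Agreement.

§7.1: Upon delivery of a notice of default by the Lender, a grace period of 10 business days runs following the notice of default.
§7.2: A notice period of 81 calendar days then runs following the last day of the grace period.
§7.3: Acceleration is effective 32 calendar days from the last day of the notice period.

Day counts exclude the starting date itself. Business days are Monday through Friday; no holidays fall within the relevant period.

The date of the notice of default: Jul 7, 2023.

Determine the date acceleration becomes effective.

From Friday, Jul 7, 2023, 10 business days (Jul 10, Jul 11, Jul 12, Jul 13, Jul 14, Jul 17, Jul 18, Jul 19, Jul 20, Jul 21, skipping weekends) brings us to Friday, Jul 21, 2023, which is the last day of the grace period.
Adding 81 calendar days to Jul 21, 2023 gives Oct 10, 2023, which is the last day of the notice period.
Adding 32 calendar days to Oct 10, 2023 gives Nov 11, 2023, which is the date acceleration becomes effective.

Nov 11, 2023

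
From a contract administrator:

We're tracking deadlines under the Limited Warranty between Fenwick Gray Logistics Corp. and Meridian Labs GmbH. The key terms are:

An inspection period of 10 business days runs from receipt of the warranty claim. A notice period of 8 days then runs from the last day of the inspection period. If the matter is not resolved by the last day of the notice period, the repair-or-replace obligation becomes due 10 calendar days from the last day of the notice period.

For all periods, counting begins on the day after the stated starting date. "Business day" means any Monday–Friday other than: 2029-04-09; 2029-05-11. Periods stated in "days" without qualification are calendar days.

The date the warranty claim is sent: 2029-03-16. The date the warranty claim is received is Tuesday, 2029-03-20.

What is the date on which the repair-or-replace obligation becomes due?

2029-04-21

The last day of the inspection period: counting 10 business days from Tuesday, 2029-03-20 (Mar 21, Mar 22, Mar 23, Mar 26, Mar 27, Mar 28, Mar 29, Mar 30, Apr 2, Apr 3, skipping weekends) reaches Tuesday, 2029-04-03.
The last day of the notice period: 2029-04-03 + 8 days = 2029-04-11.
The date on which the repair-or-replace obligation becomes due: 10 calendar days after 2029-04-11 is 2029-04-21.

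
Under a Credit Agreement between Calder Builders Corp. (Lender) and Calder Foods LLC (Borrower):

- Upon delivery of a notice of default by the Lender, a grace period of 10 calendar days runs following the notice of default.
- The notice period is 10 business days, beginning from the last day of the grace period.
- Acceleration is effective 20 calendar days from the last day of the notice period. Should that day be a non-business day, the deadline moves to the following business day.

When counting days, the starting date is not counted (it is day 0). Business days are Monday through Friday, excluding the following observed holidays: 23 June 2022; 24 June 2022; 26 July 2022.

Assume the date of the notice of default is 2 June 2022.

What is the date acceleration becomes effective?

The last day of the grace period: 10 calendar days after 2 June 2022 is 12 June 2022.
From Sunday, 12 June 2022, 10 business days (Jun 13, Jun 14, Jun 15, Jun 16, Jun 17, Jun 20, Jun 21, Jun 22, Jun 27, Jun 28, skipping weekends and the listed holidays on Jun 23, Jun 24) brings us to Tuesday, 28 June 2022, which is the last day of the notice period.
The date acceleration becomes effective: 20 calendar days after 28 June 2022 is 18 July 2022. 18 July 2022 is a Monday and is not a listed holiday, so no roll-forward applies.

18 July 2022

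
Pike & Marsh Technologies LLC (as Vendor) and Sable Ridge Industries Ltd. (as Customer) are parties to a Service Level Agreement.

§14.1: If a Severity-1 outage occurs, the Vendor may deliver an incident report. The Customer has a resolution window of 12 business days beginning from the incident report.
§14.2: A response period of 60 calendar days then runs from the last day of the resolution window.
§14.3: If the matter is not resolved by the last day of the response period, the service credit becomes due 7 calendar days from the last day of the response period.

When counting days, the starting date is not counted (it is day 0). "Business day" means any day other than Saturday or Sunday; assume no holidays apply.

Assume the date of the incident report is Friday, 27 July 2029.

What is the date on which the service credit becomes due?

20 October 2029

From Friday, 27 July 2029, 12 business days (Jul 30, Jul 31, Aug 1, Aug 2, …, Aug 10, Aug 13, Aug 14, skipping weekends) brings us to Tuesday, 14 August 2029, which is the last day of the resolution window.
The last day of the response period: 60 calendar days after 14 August 2029 is 13 October 2029.
Adding 7 calendar days to 13 October 2029 gives 20 October 2029, which is the date on which the service credit becomes due.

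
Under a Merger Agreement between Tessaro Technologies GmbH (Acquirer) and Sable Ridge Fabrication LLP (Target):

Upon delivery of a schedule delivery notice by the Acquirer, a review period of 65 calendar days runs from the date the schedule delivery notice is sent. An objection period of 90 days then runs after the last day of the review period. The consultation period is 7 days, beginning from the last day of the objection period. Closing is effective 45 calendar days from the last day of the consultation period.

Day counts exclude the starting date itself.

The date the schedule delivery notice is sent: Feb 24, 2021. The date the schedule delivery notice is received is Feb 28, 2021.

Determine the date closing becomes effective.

The last day of the review period: 65 calendar days after Feb 24, 2021 is Apr 30, 2021.
The last day of the objection period: 90 calendar days after Apr 30, 2021 is Jul 29, 2021.
Adding 7 calendar days to Jul 29, 2021 gives Aug 5, 2021, which is the last day of the consultation period.
The date closing becomes effective: Aug 5, 2021 + 45 days = Sep 19, 2021.

Sep 19, 2021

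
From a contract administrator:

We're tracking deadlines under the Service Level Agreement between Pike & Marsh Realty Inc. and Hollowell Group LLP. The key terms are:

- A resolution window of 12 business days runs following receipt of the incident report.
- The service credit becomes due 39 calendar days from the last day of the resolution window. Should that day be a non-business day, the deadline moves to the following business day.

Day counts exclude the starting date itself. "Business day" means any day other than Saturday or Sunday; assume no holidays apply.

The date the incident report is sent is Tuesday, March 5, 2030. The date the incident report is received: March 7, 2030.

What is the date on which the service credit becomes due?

May 3, 2030

The last day of the resolution window: 12 business days after Thursday, March 7, 2030, skipping weekends — Mar 8, Mar 11, Mar 12, Mar 13, …, Mar 21, Mar 22, Mar 25 — lands on Monday, March 25, 2030.
The date on which the service credit becomes due: March 25, 2030 + 39 days = May 3, 2030. May 3, 2030 is a Friday, so no roll-forward applies.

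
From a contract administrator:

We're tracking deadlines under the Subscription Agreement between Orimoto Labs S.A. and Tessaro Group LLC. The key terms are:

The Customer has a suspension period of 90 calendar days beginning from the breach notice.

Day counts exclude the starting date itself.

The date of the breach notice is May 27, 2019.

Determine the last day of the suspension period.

The last day of the suspension period: May 27, 2019 + 90 days = Aug 25, 2019.

Aug 25, 2019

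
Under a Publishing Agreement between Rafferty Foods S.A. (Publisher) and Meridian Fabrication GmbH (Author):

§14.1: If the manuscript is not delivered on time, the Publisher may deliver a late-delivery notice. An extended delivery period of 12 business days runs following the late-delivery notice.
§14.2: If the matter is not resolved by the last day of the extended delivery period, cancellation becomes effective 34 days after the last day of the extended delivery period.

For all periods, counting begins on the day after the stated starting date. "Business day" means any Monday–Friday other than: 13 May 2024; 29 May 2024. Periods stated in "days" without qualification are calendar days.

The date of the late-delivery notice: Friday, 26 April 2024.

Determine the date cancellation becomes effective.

18 June 2024

From Friday, 26 April 2024, 12 business days (Apr 29, Apr 30, May 1, May 2, …, May 10, May 14, May 15, skipping weekends and the listed holiday on May 13) brings us to Wednesday, 15 May 2024, which is the last day of the extended delivery period.
The date cancellation becomes effective: 15 May 2024 + 34 days = 18 June 2024.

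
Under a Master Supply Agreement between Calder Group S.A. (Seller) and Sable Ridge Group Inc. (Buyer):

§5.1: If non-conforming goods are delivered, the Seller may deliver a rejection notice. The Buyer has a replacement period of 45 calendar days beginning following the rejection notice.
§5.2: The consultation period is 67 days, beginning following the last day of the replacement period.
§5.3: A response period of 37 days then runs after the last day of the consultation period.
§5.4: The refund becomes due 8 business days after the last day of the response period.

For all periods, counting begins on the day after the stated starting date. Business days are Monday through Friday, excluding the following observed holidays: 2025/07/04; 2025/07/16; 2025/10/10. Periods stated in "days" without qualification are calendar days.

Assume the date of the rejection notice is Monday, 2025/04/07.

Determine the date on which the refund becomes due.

The last day of the replacement period: 2025/04/07 + 45 days = 2025/05/22.
The last day of the consultation period: 67 calendar days after 2025/05/22 is 2025/07/28.
Adding 37 calendar days to 2025/07/28 gives 2025/09/03, which is the last day of the response period.
The date on which the refund becomes due: 8 business days after Wednesday, 2025/09/03, skipping weekends — Sep 4, Sep 5, Sep 8, Sep 9, Sep 10, Sep 11, Sep 12, Sep 15 — lands on Monday, 2025/09/15.

2025/09/15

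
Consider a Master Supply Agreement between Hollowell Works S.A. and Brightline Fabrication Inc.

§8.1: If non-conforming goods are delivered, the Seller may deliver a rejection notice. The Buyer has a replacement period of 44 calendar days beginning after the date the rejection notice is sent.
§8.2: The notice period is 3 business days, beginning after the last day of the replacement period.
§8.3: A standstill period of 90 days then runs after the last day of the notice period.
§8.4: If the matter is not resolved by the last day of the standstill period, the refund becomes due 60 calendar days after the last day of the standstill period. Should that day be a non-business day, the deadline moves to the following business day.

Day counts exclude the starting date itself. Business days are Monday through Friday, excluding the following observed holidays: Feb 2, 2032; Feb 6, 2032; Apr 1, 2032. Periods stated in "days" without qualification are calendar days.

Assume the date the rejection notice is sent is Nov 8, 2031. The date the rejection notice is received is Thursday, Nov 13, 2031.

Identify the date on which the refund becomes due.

May 24, 2032

Adding 44 calendar days to Nov 8, 2031 gives Dec 22, 2031, which is the last day of the replacement period.
The last day of the notice period: 3 business days after Monday, Dec 22, 2031, skipping weekends — Dec 23, Dec 24, Dec 25 — lands on Thursday, Dec 25, 2031.
The last day of the standstill period: 90 calendar days after Dec 25, 2031 is Mar 24, 2032.
Adding 60 calendar days to Mar 24, 2032 gives May 23, 2032, which is the date on which the refund becomes due. That falls on a Sunday, so it rolls to the next business day, Monday, May 24, 2032.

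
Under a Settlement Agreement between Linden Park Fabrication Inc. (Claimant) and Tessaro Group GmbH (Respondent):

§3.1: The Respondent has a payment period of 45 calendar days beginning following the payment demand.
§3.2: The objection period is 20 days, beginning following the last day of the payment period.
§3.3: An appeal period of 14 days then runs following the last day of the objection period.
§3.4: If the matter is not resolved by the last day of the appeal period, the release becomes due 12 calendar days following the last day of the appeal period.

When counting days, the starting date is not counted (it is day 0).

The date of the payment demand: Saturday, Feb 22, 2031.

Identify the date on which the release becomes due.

The last day of the payment period: Feb 22, 2031 + 45 days = Apr 8, 2031.
The last day of the objection period: Apr 8, 2031 + 20 days = Apr 28, 2031.
The last day of the appeal period: Apr 28, 2031 + 14 days = May 12, 2031.
The date on which the release becomes due: May 12, 2031 + 12 days = May 24, 2031.

May 24, 2031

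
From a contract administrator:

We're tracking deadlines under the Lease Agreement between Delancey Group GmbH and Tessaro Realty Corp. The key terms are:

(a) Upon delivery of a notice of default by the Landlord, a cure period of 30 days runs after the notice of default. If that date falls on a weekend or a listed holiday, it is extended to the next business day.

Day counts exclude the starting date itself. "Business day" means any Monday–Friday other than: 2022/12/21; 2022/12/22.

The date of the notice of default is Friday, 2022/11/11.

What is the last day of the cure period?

2022/12/12

Adding 30 calendar days to 2022/11/11 gives 2022/12/11, which is the last day of the cure period. That falls on a Sunday, so it rolls to the next business day, Monday, 2022/12/12.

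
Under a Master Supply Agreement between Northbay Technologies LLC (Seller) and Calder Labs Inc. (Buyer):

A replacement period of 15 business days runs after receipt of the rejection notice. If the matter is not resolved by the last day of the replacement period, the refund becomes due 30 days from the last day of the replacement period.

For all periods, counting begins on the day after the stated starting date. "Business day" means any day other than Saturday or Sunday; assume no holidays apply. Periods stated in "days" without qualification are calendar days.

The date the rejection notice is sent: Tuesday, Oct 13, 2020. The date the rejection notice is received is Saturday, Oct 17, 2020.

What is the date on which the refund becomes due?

Dec 6, 2020

The last day of the replacement period: counting 15 business days from Saturday, Oct 17, 2020 (Oct 19, Oct 20, Oct 21, Oct 22, …, Nov 4, Nov 5, Nov 6, skipping weekends) reaches Friday, Nov 6, 2020.
Adding 30 calendar days to Nov 6, 2020 gives Dec 6, 2020, which is the date on which the refund becomes due.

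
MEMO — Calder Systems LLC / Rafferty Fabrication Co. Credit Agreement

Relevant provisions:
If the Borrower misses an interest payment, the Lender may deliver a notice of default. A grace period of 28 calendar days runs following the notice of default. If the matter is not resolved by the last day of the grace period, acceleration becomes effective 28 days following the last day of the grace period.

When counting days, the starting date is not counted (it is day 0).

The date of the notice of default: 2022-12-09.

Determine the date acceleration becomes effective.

2023-02-03

Adding 28 calendar days to 2022-12-09 gives 2023-01-06, which is the last day of the grace period.
The date acceleration becomes effective: 28 calendar days after 2023-01-06 is 2023-02-03.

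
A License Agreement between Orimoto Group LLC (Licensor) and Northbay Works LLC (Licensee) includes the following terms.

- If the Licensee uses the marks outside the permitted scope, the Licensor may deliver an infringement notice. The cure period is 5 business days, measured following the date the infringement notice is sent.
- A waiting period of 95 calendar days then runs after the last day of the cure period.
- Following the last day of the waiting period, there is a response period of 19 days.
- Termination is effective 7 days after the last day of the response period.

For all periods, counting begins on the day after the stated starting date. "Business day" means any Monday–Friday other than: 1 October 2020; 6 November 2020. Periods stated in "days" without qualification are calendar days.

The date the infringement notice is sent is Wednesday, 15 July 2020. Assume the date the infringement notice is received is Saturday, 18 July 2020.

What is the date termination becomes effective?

20 November 2020

The last day of the cure period: counting 5 business days from Wednesday, 15 July 2020 (Jul 16, Jul 17, Jul 20, Jul 21, Jul 22, skipping weekends) reaches Wednesday, 22 July 2020.
The last day of the waiting period: 22 July 2020 + 95 days = 25 October 2020.
Adding 19 calendar days to 25 October 2020 gives 13 November 2020, which is the last day of the response period.
Adding 7 calendar days to 13 November 2020 gives 20 November 2020, which is the date termination becomes effective.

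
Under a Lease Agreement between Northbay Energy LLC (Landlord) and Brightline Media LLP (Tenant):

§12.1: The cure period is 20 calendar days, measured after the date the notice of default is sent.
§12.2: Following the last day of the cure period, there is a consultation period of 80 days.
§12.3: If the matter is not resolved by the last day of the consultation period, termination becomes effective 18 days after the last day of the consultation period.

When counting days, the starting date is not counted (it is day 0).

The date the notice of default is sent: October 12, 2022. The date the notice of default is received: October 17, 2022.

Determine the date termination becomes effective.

February 7, 2023

The last day of the cure period: October 12, 2022 + 20 days = November 1, 2022.
The last day of the consultation period: November 1, 2022 + 80 days = January 20, 2023.
The date termination becomes effective: January 20, 2023 + 18 days = February 7, 2023.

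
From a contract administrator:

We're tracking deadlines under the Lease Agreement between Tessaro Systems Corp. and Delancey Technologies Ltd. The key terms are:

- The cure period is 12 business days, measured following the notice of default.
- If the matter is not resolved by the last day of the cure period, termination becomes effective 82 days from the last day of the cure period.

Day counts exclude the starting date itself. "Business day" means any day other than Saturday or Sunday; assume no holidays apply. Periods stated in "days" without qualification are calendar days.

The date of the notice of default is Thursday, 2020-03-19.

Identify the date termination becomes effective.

From Thursday, 2020-03-19, 12 business days (Mar 20, Mar 23, Mar 24, Mar 25, …, Apr 2, Apr 3, Apr 6, skipping weekends) brings us to Monday, 2020-04-06, which is the last day of the cure period.
The date termination becomes effective: 2020-04-06 + 82 days = 2020-06-27.

2020-06-27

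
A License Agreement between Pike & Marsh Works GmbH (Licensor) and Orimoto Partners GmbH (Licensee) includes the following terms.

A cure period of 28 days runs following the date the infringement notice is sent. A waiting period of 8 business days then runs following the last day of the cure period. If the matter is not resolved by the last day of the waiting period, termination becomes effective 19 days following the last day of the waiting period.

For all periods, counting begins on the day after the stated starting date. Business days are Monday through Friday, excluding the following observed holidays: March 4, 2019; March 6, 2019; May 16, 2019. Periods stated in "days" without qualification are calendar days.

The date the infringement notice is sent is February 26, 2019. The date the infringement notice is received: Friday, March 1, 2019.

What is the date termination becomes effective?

Adding 28 calendar days to February 26, 2019 gives March 26, 2019, which is the last day of the cure period.
The last day of the waiting period: counting 8 business days from Tuesday, March 26, 2019 (Mar 27, Mar 28, Mar 29, Apr 1, Apr 2, Apr 3, Apr 4, Apr 5, skipping weekends) reaches Friday, April 5, 2019.
The date termination becomes effective: April 5, 2019 + 19 days = April 24, 2019.

April 24, 2019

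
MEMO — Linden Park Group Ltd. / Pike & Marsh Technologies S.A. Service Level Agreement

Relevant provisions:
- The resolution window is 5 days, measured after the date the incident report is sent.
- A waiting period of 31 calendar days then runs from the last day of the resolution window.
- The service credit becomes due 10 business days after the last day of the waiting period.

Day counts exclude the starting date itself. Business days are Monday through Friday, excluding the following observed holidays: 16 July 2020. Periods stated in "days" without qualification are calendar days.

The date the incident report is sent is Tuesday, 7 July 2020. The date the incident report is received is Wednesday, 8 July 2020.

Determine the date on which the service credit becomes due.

Adding 5 calendar days to 7 July 2020 gives 12 July 2020, which is the last day of the resolution window.
Adding 31 calendar days to 12 July 2020 gives 12 August 2020, which is the last day of the waiting period.
From Wednesday, 12 August 2020, 10 business days (Aug 13, Aug 14, Aug 17, Aug 18, Aug 19, Aug 20, Aug 21, Aug 24, Aug 25, Aug 26, skipping weekends) brings us to Wednesday, 26 August 2020, which is the date on which the service credit becomes due.

26 August 2020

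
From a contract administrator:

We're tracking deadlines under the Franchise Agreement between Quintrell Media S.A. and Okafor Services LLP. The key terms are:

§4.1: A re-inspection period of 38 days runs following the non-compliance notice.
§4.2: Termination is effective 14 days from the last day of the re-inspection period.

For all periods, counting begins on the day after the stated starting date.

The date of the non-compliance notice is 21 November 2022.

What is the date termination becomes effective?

The last day of the re-inspection period: 21 November 2022 + 38 days = 29 December 2022.
The date termination becomes effective: 14 calendar days after 29 December 2022 is 12 January 2023.

12 January 2023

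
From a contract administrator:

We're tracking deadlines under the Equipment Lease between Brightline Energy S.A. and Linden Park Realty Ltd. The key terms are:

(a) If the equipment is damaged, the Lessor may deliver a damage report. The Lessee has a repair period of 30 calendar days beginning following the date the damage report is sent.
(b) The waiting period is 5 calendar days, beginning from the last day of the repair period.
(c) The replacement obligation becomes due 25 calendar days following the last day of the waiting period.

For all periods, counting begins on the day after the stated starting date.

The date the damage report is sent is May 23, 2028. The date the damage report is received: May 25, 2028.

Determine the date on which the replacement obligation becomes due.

Jul 22, 2028

The last day of the repair period: May 23, 2028 + 30 days = Jun 22, 2028.
The last day of the waiting period: 5 calendar days after Jun 22, 2028 is Jun 27, 2028.
Adding 25 calendar days to Jun 27, 2028 gives Jul 22, 2028, which is the date on which the replacement obligation becomes due.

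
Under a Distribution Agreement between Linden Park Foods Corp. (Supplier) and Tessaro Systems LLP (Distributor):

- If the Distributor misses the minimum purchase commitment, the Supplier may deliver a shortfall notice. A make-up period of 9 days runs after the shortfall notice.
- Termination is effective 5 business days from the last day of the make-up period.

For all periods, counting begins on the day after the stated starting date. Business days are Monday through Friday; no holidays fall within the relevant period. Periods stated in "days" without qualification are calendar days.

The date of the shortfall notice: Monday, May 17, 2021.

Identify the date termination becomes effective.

Jun 2, 2021

Adding 9 calendar days to May 17, 2021 gives May 26, 2021, which is the last day of the make-up period.
The date termination becomes effective: counting 5 business days from Wednesday, May 26, 2021 (May 27, May 28, May 31, Jun 1, Jun 2, skipping weekends) reaches Wednesday, Jun 2, 2021.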